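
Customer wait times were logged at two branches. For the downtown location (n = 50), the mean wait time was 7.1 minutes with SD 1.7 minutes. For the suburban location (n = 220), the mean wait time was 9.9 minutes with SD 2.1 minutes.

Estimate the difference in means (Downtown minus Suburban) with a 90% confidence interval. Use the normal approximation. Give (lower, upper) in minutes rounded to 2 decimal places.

SE₁ = s₁/√n₁ = 1.7/√50 = 0.2404; SE₂ = 2.1/√220 = 0.1416.
Independent samples, unequal variances: SE_diff = √(SE₁² + SE₂²) = √(0.05779216 + 0.02005056) = 0.2790.
z* = 1.645, so margin of error = 1.645 × 0.2790 = 0.4590.
Difference in means = 7.1 − 9.9 = -2.8000.
-2.8000 ± 0.4590 → (-3.26, -2.34).

(-3.26, -2.34)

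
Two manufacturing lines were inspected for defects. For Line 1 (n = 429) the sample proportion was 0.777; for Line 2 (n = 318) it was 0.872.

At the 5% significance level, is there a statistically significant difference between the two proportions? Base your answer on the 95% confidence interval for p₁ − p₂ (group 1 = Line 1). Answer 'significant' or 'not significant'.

Each SE is √(p̂(1−p̂)/n): √(0.7770·0.2230/429) = 0.02010 and √(0.8720·0.1280/318) = 0.01873.
SE(p̂₁ − p̂₂) = √(SE₁² + SE₂²) = √(0.00040401 + 0.0003508129) = 0.02747, since the two samples are independent.
At 95% confidence z* = 1.960; margin = 1.960 × 0.02747 = 0.05384.
The difference is 0.7770 − 0.8720 = -0.0950, so the interval is -0.0950 ± 0.05384 = (-0.14884, -0.04116).
The interval (-0.14884, -0.04116) does not contain 0, so the difference is significant.

significant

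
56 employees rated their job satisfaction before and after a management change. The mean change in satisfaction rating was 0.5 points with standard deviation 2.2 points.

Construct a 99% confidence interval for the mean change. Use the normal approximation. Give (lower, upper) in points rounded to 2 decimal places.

This is a matched-pairs design, so SE = s_d/√n = 2.2/√56 = 0.2940.
Margin = 2.576 × 0.2940 = 0.7573; the interval is 0.5 ± 0.7573 = (-0.26, 1.26).

(-0.26, 1.26)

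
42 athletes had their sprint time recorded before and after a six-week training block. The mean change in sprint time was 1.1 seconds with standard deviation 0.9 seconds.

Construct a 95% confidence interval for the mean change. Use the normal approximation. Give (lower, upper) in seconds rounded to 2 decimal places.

This is a matched-pairs design, so SE = s_d/√n = 0.9/√42 = 0.1389.
Margin = 1.960 × 0.1389 = 0.2722; the interval is 1.1 ± 0.2722 = (0.83, 1.37).

(0.83, 1.37)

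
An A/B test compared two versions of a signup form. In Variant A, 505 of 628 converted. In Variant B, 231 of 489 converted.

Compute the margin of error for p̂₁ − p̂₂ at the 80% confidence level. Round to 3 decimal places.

0.035

First, p̂₁ = 505/628 = 0.8041; p̂₂ = 231/489 = 0.4724.
The two standard errors are √(0.8041×0.1959/628) = 0.01584 and √(0.4724×0.5276/489) = 0.02258.
Because the samples are independent, SE_diff = √(0.01584² + 0.02258²) = 0.02758.
Using z* = 1.282 for 80%, ME = 1.282 × 0.02758 = 0.03536.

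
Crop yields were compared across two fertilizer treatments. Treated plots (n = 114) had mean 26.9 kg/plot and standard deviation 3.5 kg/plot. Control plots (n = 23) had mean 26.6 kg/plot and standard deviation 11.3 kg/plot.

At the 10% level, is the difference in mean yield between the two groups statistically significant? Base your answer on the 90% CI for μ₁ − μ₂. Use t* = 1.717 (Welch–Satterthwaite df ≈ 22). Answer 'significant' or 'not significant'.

not significant

Standard errors of each mean: 3.5/√114 = 0.3278 and 11.3/√23 = 2.3562.
SE(x̄₁ − x̄₂) = √(0.3278² + 2.3562²) = 2.3789 for independent samples with unequal variances.
With t* = 1.717, the margin is 1.717 × 2.3789 = 4.0846.
x̄₁ − x̄₂ = 26.9 − 26.6 = 0.3000; the interval is 0.3000 ± 4.0846 = (-3.7846, 4.3846).
The interval (-3.7846, 4.3846) contains 0, so the difference is not significant.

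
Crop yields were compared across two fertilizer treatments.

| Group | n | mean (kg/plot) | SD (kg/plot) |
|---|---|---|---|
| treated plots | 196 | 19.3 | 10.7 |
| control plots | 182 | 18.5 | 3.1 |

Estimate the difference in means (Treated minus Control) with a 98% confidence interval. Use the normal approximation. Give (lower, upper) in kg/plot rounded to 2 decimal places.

SE₁ = s₁/√n₁ = 10.7/√196 = 0.7643; SE₂ = 3.1/√182 = 0.2298.
Independent samples, unequal variances: SE_diff = √(SE₁² + SE₂²) = √(0.58415449 + 0.05280804) = 0.7981.
z* = 2.326, so margin of error = 2.326 × 0.7981 = 1.8564.
Difference in means = 19.3 − 18.5 = 0.8000.
0.8000 ± 1.8564 → (-1.06, 2.66).

(-1.06, 2.66)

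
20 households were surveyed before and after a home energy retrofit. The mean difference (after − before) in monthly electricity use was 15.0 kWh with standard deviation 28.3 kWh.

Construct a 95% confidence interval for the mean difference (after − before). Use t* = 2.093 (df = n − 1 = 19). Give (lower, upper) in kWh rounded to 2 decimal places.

(1.76, 28.24)

Paired design: SE = s_d/√n = 28.3/√20 = 6.3281.
t* = 2.093; margin of error = 2.093 × 6.3281 = 13.2447.
15.0 ± 13.2447 → (1.76, 28.24).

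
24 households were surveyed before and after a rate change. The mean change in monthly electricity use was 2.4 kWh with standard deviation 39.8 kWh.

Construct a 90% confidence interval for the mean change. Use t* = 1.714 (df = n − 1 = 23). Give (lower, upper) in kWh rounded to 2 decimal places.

(-11.52, 16.32)

Paired design: SE = s_d/√n = 39.8/√24 = 8.1241.
t* = 1.714; margin of error = 1.714 × 8.1241 = 13.9247.
2.4 ± 13.9247 → (-11.52, 16.32).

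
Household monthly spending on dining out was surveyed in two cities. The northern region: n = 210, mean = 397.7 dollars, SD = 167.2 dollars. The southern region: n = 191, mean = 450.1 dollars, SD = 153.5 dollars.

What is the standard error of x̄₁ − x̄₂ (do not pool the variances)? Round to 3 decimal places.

Per-group SEs: s₁/√n₁ = 167.2/√210 = 11.5379, s₂/√n₂ = 153.5/√191 = 11.1069.
Unpooled SE of the difference: √(133.12313641 + 123.36322761) = 16.0152.

16.015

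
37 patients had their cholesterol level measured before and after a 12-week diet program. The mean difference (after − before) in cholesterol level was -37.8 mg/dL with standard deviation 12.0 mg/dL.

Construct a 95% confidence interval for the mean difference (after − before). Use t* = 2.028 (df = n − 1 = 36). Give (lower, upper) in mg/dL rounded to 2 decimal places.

This is a matched-pairs design, so SE = s_d/√n = 12.0/√37 = 1.9728.
Margin = 2.028 × 1.9728 = 4.0008; the interval is -37.8 ± 4.0008 = (-41.80, -33.80).

(-41.80, -33.80)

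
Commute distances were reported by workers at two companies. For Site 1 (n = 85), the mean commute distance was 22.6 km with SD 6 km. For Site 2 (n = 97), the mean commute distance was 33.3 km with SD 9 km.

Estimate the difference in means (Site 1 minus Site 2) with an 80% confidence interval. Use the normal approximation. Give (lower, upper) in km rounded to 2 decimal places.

(-12.14, -9.26)

Standard errors of each mean: 6/√85 = 0.6508 and 9/√97 = 0.9138.
SE(x̄₁ − x̄₂) = √(0.6508² + 0.9138²) = 1.1219 for independent samples with unequal variances.
With z* = 1.282, the margin is 1.282 × 1.1219 = 1.4383.
x̄₁ − x̄₂ = 22.6 − 33.3 = -10.7000; the interval is -10.7000 ± 1.4383 = (-12.14, -9.26).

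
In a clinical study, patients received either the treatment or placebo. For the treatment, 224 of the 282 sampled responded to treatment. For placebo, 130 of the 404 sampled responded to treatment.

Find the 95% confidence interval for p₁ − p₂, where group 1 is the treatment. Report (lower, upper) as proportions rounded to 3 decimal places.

Sample proportions: 224/282 = 0.7943, 130/404 = 0.3218.
Each SE is √(p̂(1−p̂)/n): √(0.7943·0.2057/282) = 0.02407 and √(0.3218·0.6782/404) = 0.02324.
SE(p̂₁ − p̂₂) = √(SE₁² + SE₂²) = √(0.0005793649 + 0.0005400976) = 0.03346, since the two samples are independent.
At 95% confidence z* = 1.960; margin = 1.960 × 0.03346 = 0.06558.
The difference is 0.7943 − 0.3218 = 0.4725, so the interval is 0.4725 ± 0.06558 = (0.407, 0.538).

(0.407, 0.538)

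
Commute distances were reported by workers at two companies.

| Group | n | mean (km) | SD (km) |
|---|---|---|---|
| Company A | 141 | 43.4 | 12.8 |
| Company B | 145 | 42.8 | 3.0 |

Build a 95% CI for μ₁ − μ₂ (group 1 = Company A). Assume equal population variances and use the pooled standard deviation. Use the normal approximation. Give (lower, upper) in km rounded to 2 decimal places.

(-1.54, 2.74)

s_p = √[((n₁−1)s₁² + (n₂−1)s₂²)/(n₁+n₂−2)] = √[(140·12.8² + 144·3.0²)/284] = 9.2374.
SE = 9.2374·√(1/141 + 1/145) = 1.0925.
With z* = 1.960, margin = 1.960 × 1.0925 = 2.1413.
x̄₁ − x̄₂ = 43.4 − 42.8 = 0.6000; interval 0.6000 ± 2.1413 = (-1.54, 2.74).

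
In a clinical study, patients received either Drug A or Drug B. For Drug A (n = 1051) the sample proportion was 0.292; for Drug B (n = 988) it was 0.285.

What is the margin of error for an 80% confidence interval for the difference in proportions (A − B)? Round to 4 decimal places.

0.0257

The two standard errors are √(0.2920×0.7080/1051) = 0.01403 and √(0.2850×0.7150/988) = 0.01436.
Because the samples are independent, SE_diff = √(0.01403² + 0.01436²) = 0.02008.
Using z* = 1.282 for 80%, ME = 1.282 × 0.02008 = 0.02574.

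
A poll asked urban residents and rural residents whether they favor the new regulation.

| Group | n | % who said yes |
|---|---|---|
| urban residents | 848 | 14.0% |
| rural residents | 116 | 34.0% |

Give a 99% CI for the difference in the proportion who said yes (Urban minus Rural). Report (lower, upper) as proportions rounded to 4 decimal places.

(-0.3174, -0.0826)

Each SE is √(p̂(1−p̂)/n): √(0.1400·0.8600/848) = 0.01192 and √(0.3400·0.6600/116) = 0.04398.
SE(p̂₁ − p̂₂) = √(SE₁² + SE₂²) = √(0.0001420864 + 0.0019342404) = 0.04557, since the two samples are independent.
At 99% confidence z* = 2.576; margin = 2.576 × 0.04557 = 0.11739.
The difference is 0.1400 − 0.3400 = -0.2000, so the interval is -0.2000 ± 0.11739 = (-0.3174, -0.0826).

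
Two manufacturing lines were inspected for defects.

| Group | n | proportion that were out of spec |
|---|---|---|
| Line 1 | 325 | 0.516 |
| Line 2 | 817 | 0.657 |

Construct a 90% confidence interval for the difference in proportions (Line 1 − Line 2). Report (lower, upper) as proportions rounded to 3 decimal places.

(-0.194, -0.088)

The two standard errors are √(0.5160×0.4840/325) = 0.02772 and √(0.6570×0.3430/817) = 0.01661.
Because the samples are independent, SE_diff = √(0.02772² + 0.01661²) = 0.03232.
Using z* = 1.645 for 90%, ME = 1.645 × 0.03232 = 0.05317.
p̂₁ − p̂₂ = -0.1410; interval -0.1410 ± 0.05317 gives (-0.194, -0.088).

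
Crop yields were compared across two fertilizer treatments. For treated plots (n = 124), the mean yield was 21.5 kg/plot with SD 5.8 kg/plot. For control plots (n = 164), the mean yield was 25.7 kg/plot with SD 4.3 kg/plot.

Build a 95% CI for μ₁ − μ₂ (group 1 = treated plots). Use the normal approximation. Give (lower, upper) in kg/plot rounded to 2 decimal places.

SE₁ = s₁/√n₁ = 5.8/√124 = 0.5209; SE₂ = 4.3/√164 = 0.3358.
Independent samples, unequal variances: SE_diff = √(SE₁² + SE₂²) = √(0.27133681 + 0.11276164) = 0.6198.
z* = 1.960, so margin of error = 1.960 × 0.6198 = 1.2148.
Difference in means = 21.5 − 25.7 = -4.2000.
-4.2000 ± 1.2148 → (-5.41, -2.99).

(-5.41, -2.99)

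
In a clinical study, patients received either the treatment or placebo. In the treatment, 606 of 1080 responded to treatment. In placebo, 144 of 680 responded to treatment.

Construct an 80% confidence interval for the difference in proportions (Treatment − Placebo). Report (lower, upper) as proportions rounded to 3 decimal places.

First, p̂₁ = 606/1080 = 0.5611; p̂₂ = 144/680 = 0.2118.
The two standard errors are √(0.5611×0.4389/1080) = 0.01510 and √(0.2118×0.7882/680) = 0.01567.
Because the samples are independent, SE_diff = √(0.01510² + 0.01567²) = 0.02176.
Using z* = 1.282 for 80%, ME = 1.282 × 0.02176 = 0.02790.
p̂₁ − p̂₂ = 0.3493; interval 0.3493 ± 0.02790 gives (0.321, 0.377).

(0.321, 0.377)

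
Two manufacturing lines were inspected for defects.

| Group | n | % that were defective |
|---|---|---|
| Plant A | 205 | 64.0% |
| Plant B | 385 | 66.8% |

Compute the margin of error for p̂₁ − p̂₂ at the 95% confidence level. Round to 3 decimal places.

The two standard errors are √(0.6400×0.3600/205) = 0.03352 and √(0.6680×0.3320/385) = 0.02400.
Because the samples are independent, SE_diff = √(0.03352² + 0.02400²) = 0.04123.
Using z* = 1.960 for 95%, ME = 1.960 × 0.04123 = 0.08081.

0.081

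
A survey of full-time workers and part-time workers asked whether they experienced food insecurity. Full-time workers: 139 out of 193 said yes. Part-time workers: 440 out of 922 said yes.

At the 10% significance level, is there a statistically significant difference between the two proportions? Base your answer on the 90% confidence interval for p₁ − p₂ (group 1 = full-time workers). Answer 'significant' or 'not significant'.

significant

First, p̂₁ = 139/193 = 0.7202; p̂₂ = 440/922 = 0.4772.
The two standard errors are √(0.7202×0.2798/193) = 0.03231 and √(0.4772×0.5228/922) = 0.01645.
Because the samples are independent, SE_diff = √(0.03231² + 0.01645²) = 0.03626.
Using z* = 1.645 for 90%, ME = 1.645 × 0.03626 = 0.05965.
p̂₁ − p̂₂ = 0.2430; interval 0.2430 ± 0.05965 gives (0.18335, 0.30265).
The interval (0.18335, 0.30265) does not contain 0, so the difference is significant.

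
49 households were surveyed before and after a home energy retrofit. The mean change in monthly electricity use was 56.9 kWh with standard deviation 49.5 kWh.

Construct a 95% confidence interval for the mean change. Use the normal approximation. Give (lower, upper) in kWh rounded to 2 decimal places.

(43.04, 70.76)

This is a matched-pairs design, so SE = s_d/√n = 49.5/√49 = 7.0714.
Margin = 1.960 × 7.0714 = 13.8599; the interval is 56.9 ± 13.8599 = (43.04, 70.76).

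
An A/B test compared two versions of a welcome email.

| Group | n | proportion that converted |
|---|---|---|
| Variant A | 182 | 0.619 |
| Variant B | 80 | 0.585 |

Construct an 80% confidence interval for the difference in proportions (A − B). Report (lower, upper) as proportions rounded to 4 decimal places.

SE₁ = √(p̂₁(1−p̂₁)/n₁) = √(0.6190·0.3810/182) = 0.03600; SE₂ = √(0.5850·0.4150/80) = 0.05509.
Independent samples: SE of the difference = √(SE₁² + SE₂²) = √(0.001296 + 0.0030349081) = 0.06581.
z* for 80% confidence is 1.282, so the margin of error is 1.282 × 0.06581 = 0.08437.
Point estimate p̂₁ − p̂₂ = 0.6190 − 0.5850 = 0.0340.
0.0340 ± 0.08437 → (-0.0504, 0.1184).

(-0.0504, 0.1184)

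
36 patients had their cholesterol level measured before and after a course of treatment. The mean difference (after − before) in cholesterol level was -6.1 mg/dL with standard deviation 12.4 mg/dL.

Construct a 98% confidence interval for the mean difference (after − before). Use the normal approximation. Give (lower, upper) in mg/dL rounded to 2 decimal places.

(-10.91, -1.29)

This is a matched-pairs design, so SE = s_d/√n = 12.4/√36 = 2.0667.
Margin = 2.326 × 2.0667 = 4.8071; the interval is -6.1 ± 4.8071 = (-10.91, -1.29).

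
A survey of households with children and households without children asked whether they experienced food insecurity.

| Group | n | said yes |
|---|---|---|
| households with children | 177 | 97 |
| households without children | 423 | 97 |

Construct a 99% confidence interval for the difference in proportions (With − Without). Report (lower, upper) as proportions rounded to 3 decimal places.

p̂₁ = 97/177 = 0.5480 and p̂₂ = 97/423 = 0.2293.
SE₁ = √(p̂₁(1−p̂₁)/n₁) = √(0.5480·0.4520/177) = 0.03741; SE₂ = √(0.2293·0.7707/423) = 0.02044.
Independent samples: SE of the difference = √(SE₁² + SE₂²) = √(0.0013995081 + 0.0004177936) = 0.04263.
z* for 99% confidence is 2.576, so the margin of error is 2.576 × 0.04263 = 0.10981.
Point estimate p̂₁ − p̂₂ = 0.5480 − 0.2293 = 0.3187.
0.3187 ± 0.10981 → (0.209, 0.429).

(0.209, 0.429)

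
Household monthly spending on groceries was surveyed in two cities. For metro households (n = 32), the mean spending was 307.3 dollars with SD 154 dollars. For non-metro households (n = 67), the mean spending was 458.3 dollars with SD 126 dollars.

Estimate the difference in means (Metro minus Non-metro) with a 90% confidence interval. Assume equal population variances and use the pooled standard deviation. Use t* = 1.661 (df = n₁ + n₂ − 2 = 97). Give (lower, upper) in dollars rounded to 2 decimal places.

(-199.39, -102.61)

Pooled variance s_p² = [31·154² + 66·126²] / (32+67−2) = 18381.5670, so s_p = 135.5786.
SE_diff = s_p·√(1/n₁ + 1/n₂) = 135.5786·√(1/32 + 1/67) = 29.1337.
t* = 1.661; margin = 1.661 × 29.1337 = 48.3911.
Difference = 307.3 − 458.3 = -151.0000.
-151.0000 ± 48.3911 → (-199.39, -102.61).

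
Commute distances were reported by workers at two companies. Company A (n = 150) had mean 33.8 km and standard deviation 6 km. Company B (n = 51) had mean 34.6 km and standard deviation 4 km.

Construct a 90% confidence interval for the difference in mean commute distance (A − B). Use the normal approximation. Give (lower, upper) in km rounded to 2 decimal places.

SE₁ = s₁/√n₁ = 6/√150 = 0.4899; SE₂ = 4/√51 = 0.5601.
Independent samples, unequal variances: SE_diff = √(SE₁² + SE₂²) = √(0.24000201 + 0.31371201) = 0.7441.
z* = 1.645, so margin of error = 1.645 × 0.7441 = 1.2240.
Difference in means = 33.8 − 34.6 = -0.8000.
-0.8000 ± 1.2240 → (-2.02, 0.42).

(-2.02, 0.42)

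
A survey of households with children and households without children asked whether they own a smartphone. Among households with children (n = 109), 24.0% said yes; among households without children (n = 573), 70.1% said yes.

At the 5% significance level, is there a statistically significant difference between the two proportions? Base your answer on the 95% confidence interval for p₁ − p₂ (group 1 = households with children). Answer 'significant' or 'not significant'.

Each SE is √(p̂(1−p̂)/n): √(0.2400·0.7600/109) = 0.04091 and √(0.7010·0.2990/573) = 0.01913.
SE(p̂₁ − p̂₂) = √(SE₁² + SE₂²) = √(0.0016736281 + 0.0003659569) = 0.04516, since the two samples are independent.
At 95% confidence z* = 1.960; margin = 1.960 × 0.04516 = 0.08851.
The difference is 0.2400 − 0.7010 = -0.4610, so the interval is -0.4610 ± 0.08851 = (-0.54951, -0.37249).
The interval (-0.54951, -0.37249) does not contain 0, so the difference is significant.

significant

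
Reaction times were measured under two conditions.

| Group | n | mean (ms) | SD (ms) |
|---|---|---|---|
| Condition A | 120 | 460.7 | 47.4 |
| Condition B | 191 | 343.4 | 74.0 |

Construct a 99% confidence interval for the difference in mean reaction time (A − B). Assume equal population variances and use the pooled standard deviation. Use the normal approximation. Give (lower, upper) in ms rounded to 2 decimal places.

s_p = √[((n₁−1)s₁² + (n₂−1)s₂²)/(n₁+n₂−2)] = √[(119·47.4² + 190·74.0²)/309] = 65.0567.
SE = 65.0567·√(1/120 + 1/191) = 7.5782.
With z* = 2.576, margin = 2.576 × 7.5782 = 19.5214.
x̄₁ − x̄₂ = 460.7 − 343.4 = 117.3000; interval 117.3000 ± 19.5214 = (97.78, 136.82).

(97.78, 136.82)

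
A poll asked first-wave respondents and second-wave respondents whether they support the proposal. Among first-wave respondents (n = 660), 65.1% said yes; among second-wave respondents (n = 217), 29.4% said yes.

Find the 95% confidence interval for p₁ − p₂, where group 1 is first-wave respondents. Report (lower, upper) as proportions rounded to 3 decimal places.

(0.286, 0.428)

The two standard errors are √(0.6510×0.3490/660) = 0.01855 and √(0.2940×0.7060/217) = 0.03093.
Because the samples are independent, SE_diff = √(0.01855² + 0.03093²) = 0.03607.
Using z* = 1.960 for 95%, ME = 1.960 × 0.03607 = 0.07070.
p̂₁ − p̂₂ = 0.3570; interval 0.3570 ± 0.07070 gives (0.286, 0.428).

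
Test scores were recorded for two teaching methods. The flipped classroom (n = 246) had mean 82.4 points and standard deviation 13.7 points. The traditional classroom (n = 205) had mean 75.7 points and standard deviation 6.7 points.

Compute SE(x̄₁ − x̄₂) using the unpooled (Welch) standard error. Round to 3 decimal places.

Per-group SEs: s₁/√n₁ = 13.7/√246 = 0.8735, s₂/√n₂ = 6.7/√205 = 0.4679.
Unpooled SE of the difference: √(0.76300225 + 0.21893041) = 0.9909.

0.991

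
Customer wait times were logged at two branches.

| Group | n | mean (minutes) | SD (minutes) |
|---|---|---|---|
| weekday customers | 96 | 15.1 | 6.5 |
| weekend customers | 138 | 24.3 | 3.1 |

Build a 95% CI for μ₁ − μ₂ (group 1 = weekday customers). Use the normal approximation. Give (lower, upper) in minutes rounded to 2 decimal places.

Per-group SEs: s₁/√n₁ = 6.5/√96 = 0.6634, s₂/√n₂ = 3.1/√138 = 0.2639.
Unpooled SE of the difference: √(0.44009956 + 0.06964321) = 0.7140.
Margin of error = z* · SE = 1.960 × 0.7140 = 1.3994.
x̄₁ − x̄₂ = 15.1 − 24.3 = -9.2000.
CI: -9.2000 ± 1.3994 = (-10.60, -7.80).

(-10.60, -7.80)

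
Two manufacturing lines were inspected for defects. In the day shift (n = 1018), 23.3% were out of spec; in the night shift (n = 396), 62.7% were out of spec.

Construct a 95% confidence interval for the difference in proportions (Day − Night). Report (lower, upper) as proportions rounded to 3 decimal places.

(-0.448, -0.340)

The two standard errors are √(0.2330×0.7670/1018) = 0.01325 and √(0.6270×0.3730/396) = 0.02430.
Because the samples are independent, SE_diff = √(0.01325² + 0.02430²) = 0.02768.
Using z* = 1.960 for 95%, ME = 1.960 × 0.02768 = 0.05425.
p̂₁ − p̂₂ = -0.3940; interval -0.3940 ± 0.05425 gives (-0.448, -0.340).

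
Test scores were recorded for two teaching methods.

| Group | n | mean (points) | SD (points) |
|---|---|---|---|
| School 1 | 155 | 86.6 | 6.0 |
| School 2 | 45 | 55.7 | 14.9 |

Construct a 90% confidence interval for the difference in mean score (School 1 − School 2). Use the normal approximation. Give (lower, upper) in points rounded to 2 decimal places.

(27.16, 34.64)

Per-group SEs: s₁/√n₁ = 6.0/√155 = 0.4819, s₂/√n₂ = 14.9/√45 = 2.2212.
Unpooled SE of the difference: √(0.23222761 + 4.93372944) = 2.2729.
Margin of error = z* · SE = 1.645 × 2.2729 = 3.7389.
x̄₁ − x̄₂ = 86.6 − 55.7 = 30.9000.
CI: 30.9000 ± 3.7389 = (27.16, 34.64).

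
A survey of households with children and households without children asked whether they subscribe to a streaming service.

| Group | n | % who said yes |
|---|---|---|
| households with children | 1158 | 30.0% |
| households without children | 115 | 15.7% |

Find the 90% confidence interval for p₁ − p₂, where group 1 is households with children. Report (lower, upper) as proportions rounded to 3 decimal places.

SE₁ = √(p̂₁(1−p̂₁)/n₁) = √(0.3000·0.7000/1158) = 0.01347; SE₂ = √(0.1570·0.8430/115) = 0.03392.
Independent samples: SE of the difference = √(SE₁² + SE₂²) = √(0.0001814409 + 0.0011505664) = 0.03650.
z* for 90% confidence is 1.645, so the margin of error is 1.645 × 0.03650 = 0.06004.
Point estimate p̂₁ − p̂₂ = 0.3000 − 0.1570 = 0.1430.
0.1430 ± 0.06004 → (0.083, 0.203).

(0.083, 0.203)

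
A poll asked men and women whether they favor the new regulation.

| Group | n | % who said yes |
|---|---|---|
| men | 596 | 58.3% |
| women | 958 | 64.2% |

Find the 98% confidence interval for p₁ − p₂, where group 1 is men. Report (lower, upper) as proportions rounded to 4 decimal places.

Each SE is √(p̂(1−p̂)/n): √(0.5830·0.4170/596) = 0.02020 and √(0.6420·0.3580/958) = 0.01549.
SE(p̂₁ − p̂₂) = √(SE₁² + SE₂²) = √(0.00040804 + 0.0002399401) = 0.02546, since the two samples are independent.
At 98% confidence z* = 2.326; margin = 2.326 × 0.02546 = 0.05922.
The difference is 0.5830 − 0.6420 = -0.0590, so the interval is -0.0590 ± 0.05922 = (-0.1182, 0.0002).

(-0.1182, 0.0002)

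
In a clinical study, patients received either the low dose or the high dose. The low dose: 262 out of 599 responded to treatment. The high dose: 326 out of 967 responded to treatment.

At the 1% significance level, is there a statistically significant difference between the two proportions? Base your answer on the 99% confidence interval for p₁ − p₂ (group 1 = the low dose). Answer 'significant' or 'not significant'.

significant

First, p̂₁ = 262/599 = 0.4374; p̂₂ = 326/967 = 0.3371.
The two standard errors are √(0.4374×0.5626/599) = 0.02027 and √(0.3371×0.6629/967) = 0.01520.
Because the samples are independent, SE_diff = √(0.02027² + 0.01520²) = 0.02534.
Using z* = 2.576 for 99%, ME = 2.576 × 0.02534 = 0.06528.
p̂₁ − p̂₂ = 0.1003; interval 0.1003 ± 0.06528 gives (0.03502, 0.16558).
The interval (0.03502, 0.16558) does not contain 0, so the difference is significant.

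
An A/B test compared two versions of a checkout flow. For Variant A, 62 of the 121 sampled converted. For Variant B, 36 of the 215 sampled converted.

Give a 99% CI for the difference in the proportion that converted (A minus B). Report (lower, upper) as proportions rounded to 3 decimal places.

(0.211, 0.479)

p̂₁ = 62/121 = 0.5124 and p̂₂ = 36/215 = 0.1674.
SE₁ = √(p̂₁(1−p̂₁)/n₁) = √(0.5124·0.4876/121) = 0.04544; SE₂ = √(0.1674·0.8326/215) = 0.02546.
Independent samples: SE of the difference = √(SE₁² + SE₂²) = √(0.0020647936 + 0.0006482116) = 0.05209.
z* for 99% confidence is 2.576, so the margin of error is 2.576 × 0.05209 = 0.13418.
Point estimate p̂₁ − p̂₂ = 0.5124 − 0.1674 = 0.3450.
0.3450 ± 0.13418 → (0.211, 0.479).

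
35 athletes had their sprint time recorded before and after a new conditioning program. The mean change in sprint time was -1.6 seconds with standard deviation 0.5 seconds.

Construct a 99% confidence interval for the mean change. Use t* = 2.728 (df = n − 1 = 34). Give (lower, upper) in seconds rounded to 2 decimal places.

This is a matched-pairs design, so SE = s_d/√n = 0.5/√35 = 0.0845.
Margin = 2.728 × 0.0845 = 0.2305; the interval is -1.6 ± 0.2305 = (-1.83, -1.37).

(-1.83, -1.37)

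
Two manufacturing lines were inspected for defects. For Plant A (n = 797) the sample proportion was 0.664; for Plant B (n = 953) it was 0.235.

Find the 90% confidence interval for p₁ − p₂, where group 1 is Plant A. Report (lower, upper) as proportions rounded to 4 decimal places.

Each SE is √(p̂(1−p̂)/n): √(0.6640·0.3360/797) = 0.01673 and √(0.2350·0.7650/953) = 0.01373.
SE(p̂₁ − p̂₂) = √(SE₁² + SE₂²) = √(0.0002798929 + 0.0001885129) = 0.02164, since the two samples are independent.
At 90% confidence z* = 1.645; margin = 1.645 × 0.02164 = 0.03560.
The difference is 0.6640 − 0.2350 = 0.4290, so the interval is 0.4290 ± 0.03560 = (0.3934, 0.4646).

(0.3934, 0.4646)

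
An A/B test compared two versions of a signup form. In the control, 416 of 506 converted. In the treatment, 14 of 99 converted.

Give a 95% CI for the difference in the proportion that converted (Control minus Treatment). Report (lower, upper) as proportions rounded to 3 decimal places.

(0.604, 0.757)

Sample proportions: 416/506 = 0.8221, 14/99 = 0.1414.
Each SE is √(p̂(1−p̂)/n): √(0.8221·0.1779/506) = 0.01700 and √(0.1414·0.8586/99) = 0.03502.
SE(p̂₁ − p̂₂) = √(SE₁² + SE₂²) = √(0.000289 + 0.0012264004) = 0.03893, since the two samples are independent.
At 95% confidence z* = 1.960; margin = 1.960 × 0.03893 = 0.07630.
The difference is 0.8221 − 0.1414 = 0.6807, so the interval is 0.6807 ± 0.07630 = (0.604, 0.757).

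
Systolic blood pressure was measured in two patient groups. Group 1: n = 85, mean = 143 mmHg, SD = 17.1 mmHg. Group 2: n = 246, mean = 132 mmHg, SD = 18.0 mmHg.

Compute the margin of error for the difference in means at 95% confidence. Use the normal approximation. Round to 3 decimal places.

Per-group SEs: s₁/√n₁ = 17.1/√85 = 1.8548, s₂/√n₂ = 18.0/√246 = 1.1476.
Unpooled SE of the difference: √(3.44028304 + 1.31698576) = 2.1811.
Margin of error = z* · SE = 1.960 × 2.1811 = 4.2750.

4.275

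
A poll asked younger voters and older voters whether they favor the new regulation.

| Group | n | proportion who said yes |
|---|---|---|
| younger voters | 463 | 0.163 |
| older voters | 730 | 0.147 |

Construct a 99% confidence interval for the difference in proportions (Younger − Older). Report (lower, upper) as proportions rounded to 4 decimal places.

(-0.0396, 0.0716)

Each SE is √(p̂(1−p̂)/n): √(0.1630·0.8370/463) = 0.01717 and √(0.1470·0.8530/730) = 0.01311.
SE(p̂₁ − p̂₂) = √(SE₁² + SE₂²) = √(0.0002948089 + 0.0001718721) = 0.02160, since the two samples are independent.
At 99% confidence z* = 2.576; margin = 2.576 × 0.02160 = 0.05564.
The difference is 0.1630 − 0.1470 = 0.0160, so the interval is 0.0160 ± 0.05564 = (-0.0396, 0.0716).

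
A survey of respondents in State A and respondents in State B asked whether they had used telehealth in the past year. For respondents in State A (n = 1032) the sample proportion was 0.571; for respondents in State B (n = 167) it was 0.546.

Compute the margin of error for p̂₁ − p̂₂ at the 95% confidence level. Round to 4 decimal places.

The two standard errors are √(0.5710×0.4290/1032) = 0.01541 and √(0.5460×0.4540/167) = 0.03853.
Because the samples are independent, SE_diff = √(0.01541² + 0.03853²) = 0.04150.
Using z* = 1.960 for 95%, ME = 1.960 × 0.04150 = 0.08134.

0.0813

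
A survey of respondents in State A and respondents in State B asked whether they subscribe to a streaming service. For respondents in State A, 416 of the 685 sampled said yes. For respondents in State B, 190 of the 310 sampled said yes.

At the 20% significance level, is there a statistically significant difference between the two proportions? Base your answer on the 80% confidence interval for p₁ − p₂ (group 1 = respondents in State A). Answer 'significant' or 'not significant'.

not significant

First, p̂₁ = 416/685 = 0.6073; p̂₂ = 190/310 = 0.6129.
The two standard errors are √(0.6073×0.3927/685) = 0.01866 and √(0.6129×0.3871/310) = 0.02766.
Because the samples are independent, SE_diff = √(0.01866² + 0.02766²) = 0.03337.
Using z* = 1.282 for 80%, ME = 1.282 × 0.03337 = 0.04278.
p̂₁ − p̂₂ = -0.0056; interval -0.0056 ± 0.04278 gives (-0.04838, 0.03718).
The interval (-0.04838, 0.03718) contains 0, so the difference is not significant.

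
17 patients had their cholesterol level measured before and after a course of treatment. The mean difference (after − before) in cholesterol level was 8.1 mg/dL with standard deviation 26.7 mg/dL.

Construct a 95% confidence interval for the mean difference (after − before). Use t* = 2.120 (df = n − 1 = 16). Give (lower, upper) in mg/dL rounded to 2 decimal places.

(-5.63, 21.83)

Paired design: SE = s_d/√n = 26.7/√17 = 6.4757.
t* = 2.120; margin of error = 2.120 × 6.4757 = 13.7285.
8.1 ± 13.7285 → (-5.63, 21.83).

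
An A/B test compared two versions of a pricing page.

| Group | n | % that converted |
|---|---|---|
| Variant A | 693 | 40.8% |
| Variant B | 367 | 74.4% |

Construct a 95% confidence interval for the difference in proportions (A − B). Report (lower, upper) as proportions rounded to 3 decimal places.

(-0.394, -0.278)

SE₁ = √(p̂₁(1−p̂₁)/n₁) = √(0.4080·0.5920/693) = 0.01867; SE₂ = √(0.7440·0.2560/367) = 0.02278.
Independent samples: SE of the difference = √(SE₁² + SE₂²) = √(0.0003485689 + 0.0005189284) = 0.02945.
z* for 95% confidence is 1.960, so the margin of error is 1.960 × 0.02945 = 0.05772.
Point estimate p̂₁ − p̂₂ = 0.4080 − 0.7440 = -0.3360.
-0.3360 ± 0.05772 → (-0.394, -0.278).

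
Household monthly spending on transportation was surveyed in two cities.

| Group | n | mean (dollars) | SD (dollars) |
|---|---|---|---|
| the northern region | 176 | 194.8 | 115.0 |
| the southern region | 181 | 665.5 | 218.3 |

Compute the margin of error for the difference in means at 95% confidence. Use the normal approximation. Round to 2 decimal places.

Per-group SEs: s₁/√n₁ = 115.0/√176 = 8.6685, s₂/√n₂ = 218.3/√181 = 16.2261.
Unpooled SE of the difference: √(75.14289225 + 263.28632121) = 18.3964.
Margin of error = z* · SE = 1.960 × 18.3964 = 36.0569.

36.06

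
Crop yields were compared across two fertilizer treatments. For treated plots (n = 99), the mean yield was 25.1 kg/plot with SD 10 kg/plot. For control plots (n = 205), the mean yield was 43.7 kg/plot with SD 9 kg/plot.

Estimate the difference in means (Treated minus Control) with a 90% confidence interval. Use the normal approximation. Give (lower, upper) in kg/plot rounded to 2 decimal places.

Per-group SEs: s₁/√n₁ = 10/√99 = 1.0050, s₂/√n₂ = 9/√205 = 0.6286.
Unpooled SE of the difference: √(1.010025 + 0.39513796) = 1.1854.
Margin of error = z* · SE = 1.645 × 1.1854 = 1.9500.
x̄₁ − x̄₂ = 25.1 − 43.7 = -18.6000.
CI: -18.6000 ± 1.9500 = (-20.55, -16.65).

(-20.55, -16.65)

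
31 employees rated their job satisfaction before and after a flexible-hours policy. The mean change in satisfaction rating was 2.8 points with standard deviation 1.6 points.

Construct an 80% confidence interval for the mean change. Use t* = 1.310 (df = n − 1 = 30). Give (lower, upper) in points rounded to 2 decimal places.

Paired design: SE = s_d/√n = 1.6/√31 = 0.2874.
t* = 1.310; margin of error = 1.310 × 0.2874 = 0.3765.
2.8 ± 0.3765 → (2.42, 3.18).

(2.42, 3.18)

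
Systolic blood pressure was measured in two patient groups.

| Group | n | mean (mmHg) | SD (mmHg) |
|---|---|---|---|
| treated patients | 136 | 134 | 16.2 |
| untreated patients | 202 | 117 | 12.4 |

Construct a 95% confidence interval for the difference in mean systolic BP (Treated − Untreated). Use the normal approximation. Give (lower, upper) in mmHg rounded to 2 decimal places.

(13.78, 20.22)

SE₁ = s₁/√n₁ = 16.2/√136 = 1.3891; SE₂ = 12.4/√202 = 0.8725.
Independent samples, unequal variances: SE_diff = √(SE₁² + SE₂²) = √(1.92959881 + 0.76125625) = 1.6404.
z* = 1.960, so margin of error = 1.960 × 1.6404 = 3.2152.
Difference in means = 134 − 117 = 17.0000.
17.0000 ± 3.2152 → (13.78, 20.22).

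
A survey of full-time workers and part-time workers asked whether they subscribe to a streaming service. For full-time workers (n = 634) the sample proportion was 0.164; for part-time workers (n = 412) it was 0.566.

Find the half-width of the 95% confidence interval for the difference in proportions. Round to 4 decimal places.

SE₁ = √(p̂₁(1−p̂₁)/n₁) = √(0.1640·0.8360/634) = 0.01471; SE₂ = √(0.5660·0.4340/412) = 0.02442.
Independent samples: SE of the difference = √(SE₁² + SE₂²) = √(0.0002163841 + 0.0005963364) = 0.02851.
z* for 95% confidence is 1.960, so the margin of error is 1.960 × 0.02851 = 0.05588.

0.0559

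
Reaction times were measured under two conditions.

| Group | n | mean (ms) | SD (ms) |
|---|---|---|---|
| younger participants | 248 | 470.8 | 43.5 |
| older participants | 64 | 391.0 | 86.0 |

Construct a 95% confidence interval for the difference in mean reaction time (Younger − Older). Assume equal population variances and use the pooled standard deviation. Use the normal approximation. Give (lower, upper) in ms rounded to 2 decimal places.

(64.72, 94.88)

Pooled variance s_p² = [247·43.5² + 63·86.0²] / (248+64−2) = 3010.7540, so s_p = 54.8703.
SE_diff = s_p·√(1/n₁ + 1/n₂) = 54.8703·√(1/248 + 1/64) = 7.6931.
z* = 1.960; margin = 1.960 × 7.6931 = 15.0785.
Difference = 470.8 − 391.0 = 79.8000.
79.8000 ± 15.0785 → (64.72, 94.88).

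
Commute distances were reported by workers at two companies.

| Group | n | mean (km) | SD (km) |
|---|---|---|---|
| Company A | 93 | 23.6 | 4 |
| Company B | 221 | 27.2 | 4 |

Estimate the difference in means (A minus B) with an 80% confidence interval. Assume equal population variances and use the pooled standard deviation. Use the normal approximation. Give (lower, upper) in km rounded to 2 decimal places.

Pooled variance s_p² = [92·4² + 220·4²] / (93+221−2) = 16.0000, so s_p = 4.0000.
SE_diff = s_p·√(1/n₁ + 1/n₂) = 4.0000·√(1/93 + 1/221) = 0.4944.
z* = 1.282; margin = 1.282 × 0.4944 = 0.6338.
Difference = 23.6 − 27.2 = -3.6000.
-3.6000 ± 0.6338 → (-4.23, -2.97).

(-4.23, -2.97)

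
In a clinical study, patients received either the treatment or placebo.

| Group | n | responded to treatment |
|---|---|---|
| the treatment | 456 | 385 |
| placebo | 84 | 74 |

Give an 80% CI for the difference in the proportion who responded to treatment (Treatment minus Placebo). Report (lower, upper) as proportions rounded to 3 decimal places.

(-0.087, 0.014)

First, p̂₁ = 385/456 = 0.8443; p̂₂ = 74/84 = 0.8810.
The two standard errors are √(0.8443×0.1557/456) = 0.01698 and √(0.8810×0.1190/84) = 0.03533.
Because the samples are independent, SE_diff = √(0.01698² + 0.03533²) = 0.03920.
Using z* = 1.282 for 80%, ME = 1.282 × 0.03920 = 0.05025.
p̂₁ − p̂₂ = -0.0367; interval -0.0367 ± 0.05025 gives (-0.087, 0.014).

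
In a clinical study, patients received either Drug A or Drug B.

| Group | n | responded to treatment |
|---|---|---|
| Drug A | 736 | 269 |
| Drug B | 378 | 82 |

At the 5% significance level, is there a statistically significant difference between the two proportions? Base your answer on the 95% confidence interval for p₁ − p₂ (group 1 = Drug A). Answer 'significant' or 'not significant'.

Sample proportions: 269/736 = 0.3655, 82/378 = 0.2169.
Each SE is √(p̂(1−p̂)/n): √(0.3655·0.6345/736) = 0.01775 and √(0.2169·0.7831/378) = 0.02120.
SE(p̂₁ − p̂₂) = √(SE₁² + SE₂²) = √(0.0003150625 + 0.00044944) = 0.02765, since the two samples are independent.
At 95% confidence z* = 1.960; margin = 1.960 × 0.02765 = 0.05419.
The difference is 0.3655 − 0.2169 = 0.1486, so the interval is 0.1486 ± 0.05419 = (0.09441, 0.20279).
The interval (0.09441, 0.20279) does not contain 0, so the difference is significant.

significant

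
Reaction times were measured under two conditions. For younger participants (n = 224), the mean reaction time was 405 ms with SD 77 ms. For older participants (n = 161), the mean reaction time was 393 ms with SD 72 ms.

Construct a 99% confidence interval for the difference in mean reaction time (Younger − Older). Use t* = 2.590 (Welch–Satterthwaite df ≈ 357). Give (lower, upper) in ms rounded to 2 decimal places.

Standard errors of each mean: 77/√224 = 5.1448 and 72/√161 = 5.6744.
SE(x̄₁ − x̄₂) = √(5.1448² + 5.6744²) = 7.6595 for independent samples with unequal variances.
With t* = 2.590, the margin is 2.590 × 7.6595 = 19.8381.
x̄₁ − x̄₂ = 405 − 393 = 12.0000; the interval is 12.0000 ± 19.8381 = (-7.84, 31.84).

(-7.84, 31.84)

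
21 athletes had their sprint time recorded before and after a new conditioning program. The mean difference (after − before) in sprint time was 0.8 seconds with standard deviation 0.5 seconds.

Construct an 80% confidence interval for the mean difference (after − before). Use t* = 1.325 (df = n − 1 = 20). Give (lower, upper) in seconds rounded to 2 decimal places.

(0.66, 0.94)

Paired design: SE = s_d/√n = 0.5/√21 = 0.1091.
t* = 1.325; margin of error = 1.325 × 0.1091 = 0.1446.
0.8 ± 0.1446 → (0.66, 0.94).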